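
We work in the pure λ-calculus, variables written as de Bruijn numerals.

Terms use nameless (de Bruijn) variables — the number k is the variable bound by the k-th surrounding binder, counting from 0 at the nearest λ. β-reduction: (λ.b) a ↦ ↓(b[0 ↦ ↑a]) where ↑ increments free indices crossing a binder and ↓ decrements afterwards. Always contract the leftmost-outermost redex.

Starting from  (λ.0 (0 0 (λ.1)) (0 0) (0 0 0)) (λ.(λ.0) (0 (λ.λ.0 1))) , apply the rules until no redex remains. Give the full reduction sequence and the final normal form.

Answer: normal form = λ.0 (λ.λ.0 1)  (in 33 steps)

Working:
  start: (λ.0 (0 0 (λ.1)) (0 0) (0 0 0)) (λ.(λ.0) (0 (λ.λ.0 1)))
  →1  (λ.(λ.0) (0 (λ.λ.0 1))) ((λ.(λ.0) (0 (λ.λ.0 1))) (λ.(λ.0) (0 (λ.λ.0 1))) (λ.λ.(λ.0) (0 (λ.λ.0 1)))) ((λ.(λ.0) (0 (λ.λ.0 1))) (λ.(λ.0) (0 (λ.λ.0 1)))) ((λ.(λ.0) (0 (λ.λ.0 1))) (λ.(λ.0) (0 (λ.λ.0 1))) (λ.(λ.0) (0 (λ.λ.0 1))))
  →2  (λ.0) ((λ.(λ.0) (0 (λ.λ.0 1))) (λ.(λ.0) (0 (λ.λ.0 1))) (λ.λ.(λ.0) (0 (λ.λ.0 1))) (λ.λ.0 1)) ((λ.(λ.0) (0 (λ.λ.0 1))) (λ.(λ.0) (0 (λ.λ.0 1)))) ((λ.(λ.0) (0 (λ.λ.0 1))) (λ.(λ.0) (0 (λ.λ.0 1))) (λ.(λ.0) (0 (λ.λ.0 1))))
  →3  (λ.(λ.0) (0 (λ.λ.0 1))) (λ.(λ.0) (0 (λ.λ.0 1))) (λ.λ.(λ.0) (0 (λ.λ.0 1))) (λ.λ.0 1) ((λ.(λ.0) (0 (λ.λ.0 1))) (λ.(λ.0) (0 (λ.λ.0 1)))) ((λ.(λ.0) (0 (λ.λ.0 1))) (λ.(λ.0) (0 (λ.λ.0 1))) (λ.(λ.0) (0 (λ.λ.0 1))))
  →4  (λ.0) ((λ.(λ.0) (0 (λ.λ.0 1))) (λ.λ.0 1)) (λ.λ.(λ.0) (0 (λ.λ.0 1))) (λ.λ.0 1) ((λ.(λ.0) (0 (λ.λ.0 1))) (λ.(λ.0) (0 (λ.λ.0 1)))) ((λ.(λ.0) (0 (λ.λ.0 1))) (λ.(λ.0) (0 (λ.λ.0 1))) (λ.(λ.0) (0 (λ.λ.0 1))))
  →5  (λ.(λ.0) (0 (λ.λ.0 1))) (λ.λ.0 1) (λ.λ.(λ.0) (0 (λ.λ.0 1))) (λ.λ.0 1) ((λ.(λ.0) (0 (λ.λ.0 1))) (λ.(λ.0) (0 (λ.λ.0 1)))) ((λ.(λ.0) (0 (λ.λ.0 1))) (λ.(λ.0) (0 (λ.λ.0 1))) (λ.(λ.0) (0 (λ.λ.0 1))))
  →6  (λ.0) ((λ.λ.0 1) (λ.λ.0 1)) (λ.λ.(λ.0) (0 (λ.λ.0 1))) (λ.λ.0 1) ((λ.(λ.0) (0 (λ.λ.0 1))) (λ.(λ.0) (0 (λ.λ.0 1)))) ((λ.(λ.0) (0 (λ.λ.0 1))) (λ.(λ.0) (0 (λ.λ.0 1))) (λ.(λ.0) (0 (λ.λ.0 1))))
  →7  (λ.λ.0 1) (λ.λ.0 1) (λ.λ.(λ.0) (0 (λ.λ.0 1))) (λ.λ.0 1) ((λ.(λ.0) (0 (λ.λ.0 1))) (λ.(λ.0) (0 (λ.λ.0 1)))) ((λ.(λ.0) (0 (λ.λ.0 1))) (λ.(λ.0) (0 (λ.λ.0 1))) (λ.(λ.0) (0 (λ.λ.0 1))))
  →8  (λ.0 (λ.λ.0 1)) (λ.λ.(λ.0) (0 (λ.λ.0 1))) (λ.λ.0 1) ((λ.(λ.0) (0 (λ.λ.0 1))) (λ.(λ.0) (0 (λ.λ.0 1)))) ((λ.(λ.0) (0 (λ.λ.0 1))) (λ.(λ.0) (0 (λ.λ.0 1))) (λ.(λ.0) (0 (λ.λ.0 1))))
  →9  (λ.λ.(λ.0) (0 (λ.λ.0 1))) (λ.λ.0 1) (λ.λ.0 1) ((λ.(λ.0) (0 (λ.λ.0 1))) (λ.(λ.0) (0 (λ.λ.0 1)))) ((λ.(λ.0) (0 (λ.λ.0 1))) (λ.(λ.0) (0 (λ.λ.0 1))) (λ.(λ.0) (0 (λ.λ.0 1))))
  →10  (λ.(λ.0) (0 (λ.λ.0 1))) (λ.λ.0 1) ((λ.(λ.0) (0 (λ.λ.0 1))) (λ.(λ.0) (0 (λ.λ.0 1)))) ((λ.(λ.0) (0 (λ.λ.0 1))) (λ.(λ.0) (0 (λ.λ.0 1))) (λ.(λ.0) (0 (λ.λ.0 1))))
  →11  (λ.0) ((λ.λ.0 1) (λ.λ.0 1)) ((λ.(λ.0) (0 (λ.λ.0 1))) (λ.(λ.0) (0 (λ.λ.0 1)))) ((λ.(λ.0) (0 (λ.λ.0 1))) (λ.(λ.0) (0 (λ.λ.0 1))) (λ.(λ.0) (0 (λ.λ.0 1))))
  →12  (λ.λ.0 1) (λ.λ.0 1) ((λ.(λ.0) (0 (λ.λ.0 1))) (λ.(λ.0) (0 (λ.λ.0 1)))) ((λ.(λ.0) (0 (λ.λ.0 1))) (λ.(λ.0) (0 (λ.λ.0 1))) (λ.(λ.0) (0 (λ.λ.0 1))))
  →13  (λ.0 (λ.λ.0 1)) ((λ.(λ.0) (0 (λ.λ.0 1))) (λ.(λ.0) (0 (λ.λ.0 1)))) ((λ.(λ.0) (0 (λ.λ.0 1))) (λ.(λ.0) (0 (λ.λ.0 1))) (λ.(λ.0) (0 (λ.λ.0 1))))
  →14  (λ.(λ.0) (0 (λ.λ.0 1))) (λ.(λ.0) (0 (λ.λ.0 1))) (λ.λ.0 1) ((λ.(λ.0) (0 (λ.λ.0 1))) (λ.(λ.0) (0 (λ.λ.0 1))) (λ.(λ.0) (0 (λ.λ.0 1))))
  →15  (λ.0) ((λ.(λ.0) (0 (λ.λ.0 1))) (λ.λ.0 1)) (λ.λ.0 1) ((λ.(λ.0) (0 (λ.λ.0 1))) (λ.(λ.0) (0 (λ.λ.0 1))) (λ.(λ.0) (0 (λ.λ.0 1))))
  →16  (λ.(λ.0) (0 (λ.λ.0 1))) (λ.λ.0 1) (λ.λ.0 1) ((λ.(λ.0) (0 (λ.λ.0 1))) (λ.(λ.0) (0 (λ.λ.0 1))) (λ.(λ.0) (0 (λ.λ.0 1))))
  →17  (λ.0) ((λ.λ.0 1) (λ.λ.0 1)) (λ.λ.0 1) ((λ.(λ.0) (0 (λ.λ.0 1))) (λ.(λ.0) (0 (λ.λ.0 1))) (λ.(λ.0) (0 (λ.λ.0 1))))
  →18  (λ.λ.0 1) (λ.λ.0 1) (λ.λ.0 1) ((λ.(λ.0) (0 (λ.λ.0 1))) (λ.(λ.0) (0 (λ.λ.0 1))) (λ.(λ.0) (0 (λ.λ.0 1))))
  →19  (λ.0 (λ.λ.0 1)) (λ.λ.0 1) ((λ.(λ.0) (0 (λ.λ.0 1))) (λ.(λ.0) (0 (λ.λ.0 1))) (λ.(λ.0) (0 (λ.λ.0 1))))
  →20  (λ.λ.0 1) (λ.λ.0 1) ((λ.(λ.0) (0 (λ.λ.0 1))) (λ.(λ.0) (0 (λ.λ.0 1))) (λ.(λ.0) (0 (λ.λ.0 1))))
  →21  (λ.0 (λ.λ.0 1)) ((λ.(λ.0) (0 (λ.λ.0 1))) (λ.(λ.0) (0 (λ.λ.0 1))) (λ.(λ.0) (0 (λ.λ.0 1))))
  →22  (λ.(λ.0) (0 (λ.λ.0 1))) (λ.(λ.0) (0 (λ.λ.0 1))) (λ.(λ.0) (0 (λ.λ.0 1))) (λ.λ.0 1)
  →23  (λ.0) ((λ.(λ.0) (0 (λ.λ.0 1))) (λ.λ.0 1)) (λ.(λ.0) (0 (λ.λ.0 1))) (λ.λ.0 1)
  →24  (λ.(λ.0) (0 (λ.λ.0 1))) (λ.λ.0 1) (λ.(λ.0) (0 (λ.λ.0 1))) (λ.λ.0 1)
  →25  (λ.0) ((λ.λ.0 1) (λ.λ.0 1)) (λ.(λ.0) (0 (λ.λ.0 1))) (λ.λ.0 1)
  →26  (λ.λ.0 1) (λ.λ.0 1) (λ.(λ.0) (0 (λ.λ.0 1))) (λ.λ.0 1)
  →27  (λ.0 (λ.λ.0 1)) (λ.(λ.0) (0 (λ.λ.0 1))) (λ.λ.0 1)
  →28  (λ.(λ.0) (0 (λ.λ.0 1))) (λ.λ.0 1) (λ.λ.0 1)
  →29  (λ.0) ((λ.λ.0 1) (λ.λ.0 1)) (λ.λ.0 1)
  →30  (λ.λ.0 1) (λ.λ.0 1) (λ.λ.0 1)
  →31  (λ.0 (λ.λ.0 1)) (λ.λ.0 1)
  →32  (λ.λ.0 1) (λ.λ.0 1)
  →33  λ.0 (λ.λ.0 1)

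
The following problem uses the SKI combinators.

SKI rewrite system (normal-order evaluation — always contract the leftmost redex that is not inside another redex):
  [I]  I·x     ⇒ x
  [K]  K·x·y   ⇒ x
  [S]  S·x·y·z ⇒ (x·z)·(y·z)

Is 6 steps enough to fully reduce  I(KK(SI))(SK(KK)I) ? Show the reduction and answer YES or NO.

Answer: YES — reaches normal form KI in 4 ≤ 6 steps

Reduction:
  start: I(KK(SI))(SK(KK)I)
  step 1: KK(SI)(SK(KK)I)
  step 2: K(SK(KK)I)
  step 3: K(KI(KKI))
  step 4: KI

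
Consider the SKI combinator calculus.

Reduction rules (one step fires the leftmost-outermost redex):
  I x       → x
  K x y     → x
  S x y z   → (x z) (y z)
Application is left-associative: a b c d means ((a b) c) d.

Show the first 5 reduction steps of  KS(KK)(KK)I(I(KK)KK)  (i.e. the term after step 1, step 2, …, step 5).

  start: KS(KK)(KK)I(I(KK)KK)
  step 1: S(KK)I(I(KK)KK)
  step 2: KK(I(KK)KK)(I(I(KK)KK))
  step 3: K(I(I(KK)KK))
  step 4: K(I(KK)KK)
  step 5: K(KKKK)

Answer: after 5 steps: K(KKKK)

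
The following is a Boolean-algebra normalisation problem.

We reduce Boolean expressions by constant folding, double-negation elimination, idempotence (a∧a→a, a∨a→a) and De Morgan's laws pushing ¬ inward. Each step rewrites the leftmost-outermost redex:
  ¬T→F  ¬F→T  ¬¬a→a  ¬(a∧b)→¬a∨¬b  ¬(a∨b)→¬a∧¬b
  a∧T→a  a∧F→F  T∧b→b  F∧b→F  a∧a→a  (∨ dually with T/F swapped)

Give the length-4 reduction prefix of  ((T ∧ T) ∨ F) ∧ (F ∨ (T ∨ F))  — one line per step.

Answer: after 4 steps: T ∨ F

Working:
  start: ((T ∧ T) ∨ F) ∧ (F ∨ (T ∨ F))
  →1  (T ∧ T) ∧ (F ∨ (T ∨ F))
  →2  T ∧ (F ∨ (T ∨ F))
  →3  F ∨ (T ∨ F)
  →4  T ∨ F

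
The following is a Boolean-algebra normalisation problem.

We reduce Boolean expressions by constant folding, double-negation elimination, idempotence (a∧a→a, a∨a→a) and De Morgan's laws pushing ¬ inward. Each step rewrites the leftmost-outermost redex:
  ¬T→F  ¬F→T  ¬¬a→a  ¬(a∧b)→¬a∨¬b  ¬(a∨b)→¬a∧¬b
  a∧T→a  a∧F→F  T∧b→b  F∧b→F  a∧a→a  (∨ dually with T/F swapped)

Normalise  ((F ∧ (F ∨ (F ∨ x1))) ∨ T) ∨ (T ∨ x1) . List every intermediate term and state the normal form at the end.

  start: ((F ∧ (F ∨ (F ∨ x1))) ∨ T) ∨ (T ∨ x1)
  [1] T ∨ (T ∨ x1)
  [2] T

Answer: normal form = T  (in 2 steps)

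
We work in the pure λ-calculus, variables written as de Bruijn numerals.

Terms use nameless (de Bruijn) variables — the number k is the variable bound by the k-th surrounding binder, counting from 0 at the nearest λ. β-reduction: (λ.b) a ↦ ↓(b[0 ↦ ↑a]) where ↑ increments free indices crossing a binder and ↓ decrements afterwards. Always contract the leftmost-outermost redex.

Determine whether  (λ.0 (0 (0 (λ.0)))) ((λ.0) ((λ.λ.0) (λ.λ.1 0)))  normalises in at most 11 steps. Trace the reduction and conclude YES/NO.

Answer: YES — reaches normal form λ.0 in 10 ≤ 11 steps

Derivation:
  start: (λ.0 (0 (0 (λ.0)))) ((λ.0) ((λ.λ.0) (λ.λ.1 0)))
  →1  (λ.0) ((λ.λ.0) (λ.λ.1 0)) ((λ.0) ((λ.λ.0) (λ.λ.1 0)) ((λ.0) ((λ.λ.0) (λ.λ.1 0)) (λ.0)))
  →2  (λ.λ.0) (λ.λ.1 0) ((λ.0) ((λ.λ.0) (λ.λ.1 0)) ((λ.0) ((λ.λ.0) (λ.λ.1 0)) (λ.0)))
  →3  (λ.0) ((λ.0) ((λ.λ.0) (λ.λ.1 0)) ((λ.0) ((λ.λ.0) (λ.λ.1 0)) (λ.0)))
  →4  (λ.0) ((λ.λ.0) (λ.λ.1 0)) ((λ.0) ((λ.λ.0) (λ.λ.1 0)) (λ.0))
  →5  (λ.λ.0) (λ.λ.1 0) ((λ.0) ((λ.λ.0) (λ.λ.1 0)) (λ.0))
  →6  (λ.0) ((λ.0) ((λ.λ.0) (λ.λ.1 0)) (λ.0))
  →7  (λ.0) ((λ.λ.0) (λ.λ.1 0)) (λ.0)
  →8  (λ.λ.0) (λ.λ.1 0) (λ.0)
  →9  (λ.0) (λ.0)
  →10  λ.0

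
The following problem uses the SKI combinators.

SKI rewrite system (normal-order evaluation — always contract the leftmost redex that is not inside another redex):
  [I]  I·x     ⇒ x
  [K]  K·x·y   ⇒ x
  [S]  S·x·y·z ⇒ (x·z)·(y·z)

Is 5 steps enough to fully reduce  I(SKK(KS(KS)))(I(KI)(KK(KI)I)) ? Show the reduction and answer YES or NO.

Answer: NO — after 5 steps the term is S(KI(KK(KI)I)), not yet normal

Working:
  start: I(SKK(KS(KS)))(I(KI)(KK(KI)I))
  [1] SKK(KS(KS))(I(KI)(KK(KI)I))
  [2] K(KS(KS))(K(KS(KS)))(I(KI)(KK(KI)I))
  [3] KS(KS)(I(KI)(KK(KI)I))
  [4] S(I(KI)(KK(KI)I))
  [5] S(KI(KK(KI)I))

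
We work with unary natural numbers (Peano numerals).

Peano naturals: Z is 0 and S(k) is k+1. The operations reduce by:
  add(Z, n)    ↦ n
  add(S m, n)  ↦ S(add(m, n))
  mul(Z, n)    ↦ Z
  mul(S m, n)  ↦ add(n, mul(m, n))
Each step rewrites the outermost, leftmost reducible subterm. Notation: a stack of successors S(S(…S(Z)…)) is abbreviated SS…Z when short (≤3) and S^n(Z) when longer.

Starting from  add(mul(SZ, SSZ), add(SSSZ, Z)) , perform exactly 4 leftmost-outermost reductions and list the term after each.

Answer: after 4 steps: S(add(S(add(Z, mul(Z, SSZ))), add(SSSZ, Z)))

Derivation:
  start: add(mul(SZ, SSZ), add(SSSZ, Z))
  [1] add(add(SSZ, mul(Z, SSZ)), add(SSSZ, Z))
  [2] add(S(add(SZ, mul(Z, SSZ))), add(SSSZ, Z))
  [3] S(add(add(SZ, mul(Z, SSZ)), add(SSSZ, Z)))
  [4] S(add(S(add(Z, mul(Z, SSZ))), add(SSSZ, Z)))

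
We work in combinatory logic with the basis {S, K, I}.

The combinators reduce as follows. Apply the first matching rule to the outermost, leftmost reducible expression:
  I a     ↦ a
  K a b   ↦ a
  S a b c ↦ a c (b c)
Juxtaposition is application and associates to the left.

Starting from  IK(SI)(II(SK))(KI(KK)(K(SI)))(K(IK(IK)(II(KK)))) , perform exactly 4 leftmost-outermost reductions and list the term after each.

Answer: after 4 steps: K(IK(IK)(II(KK)))(KI(KK)(K(SI))(K(IK(IK)(II(KK)))))

Working:
  start: IK(SI)(II(SK))(KI(KK)(K(SI)))(K(IK(IK)(II(KK))))
  [1] K(SI)(II(SK))(KI(KK)(K(SI)))(K(IK(IK)(II(KK))))
  [2] SI(KI(KK)(K(SI)))(K(IK(IK)(II(KK))))
  [3] I(K(IK(IK)(II(KK))))(KI(KK)(K(SI))(K(IK(IK)(II(KK)))))
  [4] K(IK(IK)(II(KK)))(KI(KK)(K(SI))(K(IK(IK)(II(KK)))))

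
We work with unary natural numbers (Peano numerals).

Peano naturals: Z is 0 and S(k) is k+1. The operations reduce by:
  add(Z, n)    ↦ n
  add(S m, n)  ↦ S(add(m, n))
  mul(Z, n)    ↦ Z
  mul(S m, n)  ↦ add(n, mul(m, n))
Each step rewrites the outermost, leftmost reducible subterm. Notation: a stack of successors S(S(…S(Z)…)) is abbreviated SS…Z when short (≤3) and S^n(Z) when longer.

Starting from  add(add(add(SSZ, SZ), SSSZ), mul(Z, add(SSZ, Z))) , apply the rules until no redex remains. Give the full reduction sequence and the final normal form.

  start: add(add(add(SSZ, SZ), SSSZ), mul(Z, add(SSZ, Z)))
  →1  add(add(S(add(SZ, SZ)), SSSZ), mul(Z, add(SSZ, Z)))
  →2  add(S(add(add(SZ, SZ), SSSZ)), mul(Z, add(SSZ, Z)))
  →3  S(add(add(add(SZ, SZ), SSSZ), mul(Z, add(SSZ, Z))))
  →4  S(add(add(S(add(Z, SZ)), SSSZ), mul(Z, add(SSZ, Z))))
  →5  S(add(S(add(add(Z, SZ), SSSZ)), mul(Z, add(SSZ, Z))))
  →6  S(S(add(add(add(Z, SZ), SSSZ), mul(Z, add(SSZ, Z)))))
  →7  S(S(add(add(SZ, SSSZ), mul(Z, add(SSZ, Z)))))
  →8  S(S(add(S(add(Z, SSSZ)), mul(Z, add(SSZ, Z)))))
  →9  S(S(S(add(add(Z, SSSZ), mul(Z, add(SSZ, Z))))))
  →10  S(S(S(add(SSSZ, mul(Z, add(SSZ, Z))))))
  →11  S(S(S(S(add(SSZ, mul(Z, add(SSZ, Z)))))))
  →12  S(S(S(S(S(add(SZ, mul(Z, add(SSZ, Z))))))))
  →13  S(S(S(S(S(S(add(Z, mul(Z, add(SSZ, Z)))))))))
  →14  S(S(S(S(S(S(mul(Z, add(SSZ, Z))))))))
  →15  S^6(Z)

Answer: normal form = S^6(Z)  (in 15 steps)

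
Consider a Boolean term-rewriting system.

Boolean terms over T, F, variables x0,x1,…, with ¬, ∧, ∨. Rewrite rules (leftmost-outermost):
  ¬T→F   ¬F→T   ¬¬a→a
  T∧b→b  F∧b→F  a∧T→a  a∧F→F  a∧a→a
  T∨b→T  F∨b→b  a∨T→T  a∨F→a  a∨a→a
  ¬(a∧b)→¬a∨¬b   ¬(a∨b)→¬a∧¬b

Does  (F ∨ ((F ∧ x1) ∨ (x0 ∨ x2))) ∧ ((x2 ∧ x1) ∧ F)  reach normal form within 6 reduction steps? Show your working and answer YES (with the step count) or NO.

  start: (F ∨ ((F ∧ x1) ∨ (x0 ∨ x2))) ∧ ((x2 ∧ x1) ∧ F)
  →1  ((F ∧ x1) ∨ (x0 ∨ x2)) ∧ ((x2 ∧ x1) ∧ F)
  →2  (F ∨ (x0 ∨ x2)) ∧ ((x2 ∧ x1) ∧ F)
  →3  (x0 ∨ x2) ∧ ((x2 ∧ x1) ∧ F)
  →4  (x0 ∨ x2) ∧ F
  →5  F

Answer: YES — reaches normal form F in 5 ≤ 6 steps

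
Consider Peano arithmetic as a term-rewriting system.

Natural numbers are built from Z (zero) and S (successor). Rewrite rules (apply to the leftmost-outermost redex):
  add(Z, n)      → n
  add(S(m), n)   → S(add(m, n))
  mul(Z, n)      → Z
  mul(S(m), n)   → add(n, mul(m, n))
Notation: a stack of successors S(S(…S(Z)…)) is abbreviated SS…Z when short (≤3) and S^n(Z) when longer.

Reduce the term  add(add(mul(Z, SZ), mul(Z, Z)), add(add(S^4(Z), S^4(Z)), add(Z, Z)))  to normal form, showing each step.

  start: add(add(mul(Z, SZ), mul(Z, Z)), add(add(S^4(Z), S^4(Z)), add(Z, Z)))
  →1  add(add(Z, mul(Z, Z)), add(add(S^4(Z), S^4(Z)), add(Z, Z)))
  →2  add(mul(Z, Z), add(add(S^4(Z), S^4(Z)), add(Z, Z)))
  →3  add(Z, add(add(S^4(Z), S^4(Z)), add(Z, Z)))
  →4  add(add(S^4(Z), S^4(Z)), add(Z, Z))
  →5  add(S(add(SSSZ, S^4(Z))), add(Z, Z))
  →6  S(add(add(SSSZ, S^4(Z)), add(Z, Z)))
  →7  S(add(S(add(SSZ, S^4(Z))), add(Z, Z)))
  →8  S(S(add(add(SSZ, S^4(Z)), add(Z, Z))))
  →9  S(S(add(S(add(SZ, S^4(Z))), add(Z, Z))))
  →10  S(S(S(add(add(SZ, S^4(Z)), add(Z, Z)))))
  →11  S(S(S(add(S(add(Z, S^4(Z))), add(Z, Z)))))
  →12  S(S(S(S(add(add(Z, S^4(Z)), add(Z, Z))))))
  →13  S(S(S(S(add(S^4(Z), add(Z, Z))))))
  →14  S(S(S(S(S(add(SSSZ, add(Z, Z)))))))
  →15  S(S(S(S(S(S(add(SSZ, add(Z, Z))))))))
  →16  S(S(S(S(S(S(S(add(SZ, add(Z, Z)))))))))
  →17  S(S(S(S(S(S(S(S(add(Z, add(Z, Z))))))))))
  →18  S(S(S(S(S(S(S(S(add(Z, Z)))))))))
  →19  S^8(Z)

Answer: normal form = S^8(Z)  (in 19 steps)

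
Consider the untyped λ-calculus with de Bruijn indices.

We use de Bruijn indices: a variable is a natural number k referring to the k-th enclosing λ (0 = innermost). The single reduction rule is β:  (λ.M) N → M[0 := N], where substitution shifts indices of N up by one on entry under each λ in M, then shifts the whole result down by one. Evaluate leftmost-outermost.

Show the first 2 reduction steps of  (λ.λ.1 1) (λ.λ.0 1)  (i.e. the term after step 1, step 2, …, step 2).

  start: (λ.λ.1 1) (λ.λ.0 1)
  step 1: λ.(λ.λ.0 1) (λ.λ.0 1)
  step 2: λ.λ.0 (λ.λ.0 1)

Answer: after 2 steps: λ.λ.0 (λ.λ.0 1)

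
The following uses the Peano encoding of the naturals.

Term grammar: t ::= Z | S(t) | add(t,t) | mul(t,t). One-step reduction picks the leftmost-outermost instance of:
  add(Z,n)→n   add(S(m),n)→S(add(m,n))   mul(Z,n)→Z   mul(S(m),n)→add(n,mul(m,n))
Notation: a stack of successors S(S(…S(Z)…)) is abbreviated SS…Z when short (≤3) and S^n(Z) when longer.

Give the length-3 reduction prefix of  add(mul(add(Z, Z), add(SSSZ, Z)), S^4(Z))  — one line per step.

  start: add(mul(add(Z, Z), add(SSSZ, Z)), S^4(Z))
  step 1: add(mul(Z, add(SSSZ, Z)), S^4(Z))
  step 2: add(Z, S^4(Z))
  step 3: S^4(Z)

Answer: after 3 steps: S^4(Z)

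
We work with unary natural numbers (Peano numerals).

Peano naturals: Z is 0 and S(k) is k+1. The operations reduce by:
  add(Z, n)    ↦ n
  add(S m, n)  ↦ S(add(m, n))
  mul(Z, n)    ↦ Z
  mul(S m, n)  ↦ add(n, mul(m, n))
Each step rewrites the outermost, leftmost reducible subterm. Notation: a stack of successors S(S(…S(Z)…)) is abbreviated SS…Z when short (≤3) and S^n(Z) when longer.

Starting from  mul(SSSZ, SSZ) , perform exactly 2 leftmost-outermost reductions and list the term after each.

Answer: after 2 steps: S(add(SZ, mul(SSZ, SSZ)))

Reduction:
  start: mul(SSSZ, SSZ)
  →1  add(SSZ, mul(SSZ, SSZ))
  →2  S(add(SZ, mul(SSZ, SSZ)))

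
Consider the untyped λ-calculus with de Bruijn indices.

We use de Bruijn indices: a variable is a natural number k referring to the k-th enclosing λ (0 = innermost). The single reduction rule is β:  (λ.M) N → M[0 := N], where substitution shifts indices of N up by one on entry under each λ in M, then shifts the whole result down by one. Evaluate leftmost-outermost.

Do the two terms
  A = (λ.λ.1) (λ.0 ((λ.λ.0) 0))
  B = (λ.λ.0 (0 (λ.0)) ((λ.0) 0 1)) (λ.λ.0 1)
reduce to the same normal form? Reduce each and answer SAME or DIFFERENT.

Term A:
  start: (λ.λ.1) (λ.0 ((λ.λ.0) 0))
  step 1: λ.λ.0 ((λ.λ.0) 0)
  step 2: λ.λ.0 (λ.0)

Term B:
  start: (λ.λ.0 (0 (λ.0)) ((λ.0) 0 1)) (λ.λ.0 1)
  step 1: λ.0 (0 (λ.0)) ((λ.0) 0 (λ.λ.0 1))
  step 2: λ.0 (0 (λ.0)) (0 (λ.λ.0 1))

Answer: DIFFERENT — A ⇓ λ.λ.0 (λ.0), B ⇓ λ.0 (0 (λ.0)) (0 (λ.λ.0 1))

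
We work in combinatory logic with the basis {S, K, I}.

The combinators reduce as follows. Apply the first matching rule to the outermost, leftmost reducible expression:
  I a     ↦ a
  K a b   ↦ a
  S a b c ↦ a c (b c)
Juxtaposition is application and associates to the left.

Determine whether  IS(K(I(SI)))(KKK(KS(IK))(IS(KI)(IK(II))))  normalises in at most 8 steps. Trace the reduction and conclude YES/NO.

  start: IS(K(I(SI)))(KKK(KS(IK))(IS(KI)(IK(II))))
  [1] S(K(I(SI)))(KKK(KS(IK))(IS(KI)(IK(II))))
  [2] S(K(SI))(KKK(KS(IK))(IS(KI)(IK(II))))
  [3] S(K(SI))(K(KS(IK))(IS(KI)(IK(II))))
  [4] S(K(SI))(KS(IK))
  [5] S(K(SI))S

Answer: YES — reaches normal form S(K(SI))S in 5 ≤ 8 steps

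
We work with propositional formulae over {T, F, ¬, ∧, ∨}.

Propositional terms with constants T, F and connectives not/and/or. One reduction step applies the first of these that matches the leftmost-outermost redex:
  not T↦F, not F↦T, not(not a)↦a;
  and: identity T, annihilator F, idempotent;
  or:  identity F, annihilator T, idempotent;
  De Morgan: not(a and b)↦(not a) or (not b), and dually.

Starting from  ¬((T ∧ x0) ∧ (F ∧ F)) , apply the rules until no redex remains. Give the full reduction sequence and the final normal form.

Answer: normal form = T  (in 8 steps)

Reduction:
  start: ¬((T ∧ x0) ∧ (F ∧ F))
  →1  ¬(T ∧ x0) ∨ ¬(F ∧ F)
  →2  (¬T ∨ ¬x0) ∨ ¬(F ∧ F)
  →3  (F ∨ ¬x0) ∨ ¬(F ∧ F)
  →4  ¬x0 ∨ ¬(F ∧ F)
  →5  ¬x0 ∨ (¬F ∨ ¬F)
  →6  ¬x0 ∨ ¬F
  →7  ¬x0 ∨ T
  →8  T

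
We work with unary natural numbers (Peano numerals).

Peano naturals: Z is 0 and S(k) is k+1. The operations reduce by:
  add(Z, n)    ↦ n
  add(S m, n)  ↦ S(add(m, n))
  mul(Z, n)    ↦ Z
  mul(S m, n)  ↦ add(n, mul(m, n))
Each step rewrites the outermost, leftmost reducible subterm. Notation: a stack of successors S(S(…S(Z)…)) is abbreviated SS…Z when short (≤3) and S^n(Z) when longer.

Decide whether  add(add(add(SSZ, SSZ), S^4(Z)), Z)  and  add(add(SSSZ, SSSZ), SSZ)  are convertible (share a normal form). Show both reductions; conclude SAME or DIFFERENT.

Term A:
  start: add(add(add(SSZ, SSZ), S^4(Z)), Z)
  step 1: add(add(S(add(SZ, SSZ)), S^4(Z)), Z)
  step 2: add(S(add(add(SZ, SSZ), S^4(Z))), Z)
  step 3: S(add(add(add(SZ, SSZ), S^4(Z)), Z))
  step 4: S(add(add(S(add(Z, SSZ)), S^4(Z)), Z))
  step 5: S(add(S(add(add(Z, SSZ), S^4(Z))), Z))
  step 6: S(S(add(add(add(Z, SSZ), S^4(Z)), Z)))
  step 7: S(S(add(add(SSZ, S^4(Z)), Z)))
  step 8: S(S(add(S(add(SZ, S^4(Z))), Z)))
  step 9: S(S(S(add(add(SZ, S^4(Z)), Z))))
  step 10: S(S(S(add(S(add(Z, S^4(Z))), Z))))
  step 11: S(S(S(S(add(add(Z, S^4(Z)), Z)))))
  step 12: S(S(S(S(add(S^4(Z), Z)))))
  step 13: S(S(S(S(S(add(SSSZ, Z))))))
  step 14: S(S(S(S(S(S(add(SSZ, Z)))))))
  step 15: S(S(S(S(S(S(S(add(SZ, Z))))))))
  step 16: S(S(S(S(S(S(S(S(add(Z, Z)))))))))
  step 17: S^8(Z)

Term B:
  start: add(add(SSSZ, SSSZ), SSZ)
  step 1: add(S(add(SSZ, SSSZ)), SSZ)
  step 2: S(add(add(SSZ, SSSZ), SSZ))
  step 3: S(add(S(add(SZ, SSSZ)), SSZ))
  step 4: S(S(add(add(SZ, SSSZ), SSZ)))
  step 5: S(S(add(S(add(Z, SSSZ)), SSZ)))
  step 6: S(S(S(add(add(Z, SSSZ), SSZ))))
  step 7: S(S(S(add(SSSZ, SSZ))))
  step 8: S(S(S(S(add(SSZ, SSZ)))))
  step 9: S(S(S(S(S(add(SZ, SSZ))))))
  step 10: S(S(S(S(S(S(add(Z, SSZ)))))))
  step 11: S^8(Z)

Answer: SAME — A ⇓ S^8(Z), B ⇓ S^8(Z)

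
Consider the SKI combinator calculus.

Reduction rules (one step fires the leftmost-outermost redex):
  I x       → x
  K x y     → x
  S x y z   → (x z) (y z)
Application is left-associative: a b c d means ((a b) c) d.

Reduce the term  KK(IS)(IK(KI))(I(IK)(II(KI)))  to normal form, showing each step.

  start: KK(IS)(IK(KI))(I(IK)(II(KI)))
  step 1: K(IK(KI))(I(IK)(II(KI)))
  step 2: IK(KI)
  step 3: K(KI)

Answer: normal form = K(KI)  (in 3 steps)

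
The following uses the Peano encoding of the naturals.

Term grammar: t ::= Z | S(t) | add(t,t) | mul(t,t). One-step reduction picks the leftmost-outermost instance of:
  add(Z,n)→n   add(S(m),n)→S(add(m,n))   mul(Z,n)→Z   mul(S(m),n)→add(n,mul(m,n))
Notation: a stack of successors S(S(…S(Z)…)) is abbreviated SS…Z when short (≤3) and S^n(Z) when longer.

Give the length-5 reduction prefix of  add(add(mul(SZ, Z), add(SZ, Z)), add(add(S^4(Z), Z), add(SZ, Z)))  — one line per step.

Answer: after 5 steps: add(S(add(Z, Z)), add(add(S^4(Z), Z), add(SZ, Z)))

Working:
  start: add(add(mul(SZ, Z), add(SZ, Z)), add(add(S^4(Z), Z), add(SZ, Z)))
  →1  add(add(add(Z, mul(Z, Z)), add(SZ, Z)), add(add(S^4(Z), Z), add(SZ, Z)))
  →2  add(add(mul(Z, Z), add(SZ, Z)), add(add(S^4(Z), Z), add(SZ, Z)))
  →3  add(add(Z, add(SZ, Z)), add(add(S^4(Z), Z), add(SZ, Z)))
  →4  add(add(SZ, Z), add(add(S^4(Z), Z), add(SZ, Z)))
  →5  add(S(add(Z, Z)), add(add(S^4(Z), Z), add(SZ, Z)))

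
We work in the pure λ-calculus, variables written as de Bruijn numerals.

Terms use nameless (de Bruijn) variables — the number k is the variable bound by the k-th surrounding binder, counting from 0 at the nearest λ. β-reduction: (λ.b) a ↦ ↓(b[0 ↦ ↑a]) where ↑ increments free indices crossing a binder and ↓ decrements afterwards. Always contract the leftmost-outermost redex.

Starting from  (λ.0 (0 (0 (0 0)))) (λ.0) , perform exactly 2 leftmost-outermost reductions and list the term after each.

Answer: after 2 steps: (λ.0) ((λ.0) ((λ.0) (λ.0)))

Working:
  start: (λ.0 (0 (0 (0 0)))) (λ.0)
  →1  (λ.0) ((λ.0) ((λ.0) ((λ.0) (λ.0))))
  →2  (λ.0) ((λ.0) ((λ.0) (λ.0)))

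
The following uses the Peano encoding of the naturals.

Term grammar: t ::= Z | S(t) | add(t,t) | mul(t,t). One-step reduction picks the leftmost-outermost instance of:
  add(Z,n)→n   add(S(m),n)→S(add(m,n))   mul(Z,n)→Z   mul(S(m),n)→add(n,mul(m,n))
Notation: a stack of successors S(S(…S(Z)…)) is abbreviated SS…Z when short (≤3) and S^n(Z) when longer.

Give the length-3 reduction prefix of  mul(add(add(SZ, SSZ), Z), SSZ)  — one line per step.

Answer: after 3 steps: add(SSZ, mul(add(add(Z, SSZ), Z), SSZ))

Reduction:
  start: mul(add(add(SZ, SSZ), Z), SSZ)
  →1  mul(add(S(add(Z, SSZ)), Z), SSZ)
  →2  mul(S(add(add(Z, SSZ), Z)), SSZ)
  →3  add(SSZ, mul(add(add(Z, SSZ), Z), SSZ))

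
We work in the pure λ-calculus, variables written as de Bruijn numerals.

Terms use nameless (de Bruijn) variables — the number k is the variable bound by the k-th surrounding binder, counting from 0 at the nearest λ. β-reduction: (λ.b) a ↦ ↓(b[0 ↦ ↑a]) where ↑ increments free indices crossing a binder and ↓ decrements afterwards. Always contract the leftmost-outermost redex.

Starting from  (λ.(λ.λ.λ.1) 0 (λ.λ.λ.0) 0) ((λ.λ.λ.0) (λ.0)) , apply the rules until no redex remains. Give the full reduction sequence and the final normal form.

Answer: normal form = λ.λ.λ.0  (in 4 steps)

Reduction:
  start: (λ.(λ.λ.λ.1) 0 (λ.λ.λ.0) 0) ((λ.λ.λ.0) (λ.0))
  →1  (λ.λ.λ.1) ((λ.λ.λ.0) (λ.0)) (λ.λ.λ.0) ((λ.λ.λ.0) (λ.0))
  →2  (λ.λ.1) (λ.λ.λ.0) ((λ.λ.λ.0) (λ.0))
  →3  (λ.λ.λ.λ.0) ((λ.λ.λ.0) (λ.0))
  →4  λ.λ.λ.0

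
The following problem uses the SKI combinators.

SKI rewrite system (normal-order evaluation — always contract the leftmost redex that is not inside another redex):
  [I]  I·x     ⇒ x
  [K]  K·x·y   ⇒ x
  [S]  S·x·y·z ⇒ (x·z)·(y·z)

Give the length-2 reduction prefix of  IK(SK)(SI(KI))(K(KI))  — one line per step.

Answer: after 2 steps: SK(K(KI))

Reduction:
  start: IK(SK)(SI(KI))(K(KI))
  [1] K(SK)(SI(KI))(K(KI))
  [2] SK(K(KI))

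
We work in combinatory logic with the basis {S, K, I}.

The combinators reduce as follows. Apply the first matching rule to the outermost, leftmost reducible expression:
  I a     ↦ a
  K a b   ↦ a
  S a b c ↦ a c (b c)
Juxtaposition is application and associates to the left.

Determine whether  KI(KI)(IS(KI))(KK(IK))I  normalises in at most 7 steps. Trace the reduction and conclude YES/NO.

Answer: YES — reaches normal form KI in 7 ≤ 7 steps

Reduction:
  start: KI(KI)(IS(KI))(KK(IK))I
  [1] I(IS(KI))(KK(IK))I
  [2] IS(KI)(KK(IK))I
  [3] S(KI)(KK(IK))I
  [4] KII(KK(IK)I)
  [5] I(KK(IK)I)
  [6] KK(IK)I
  [7] KI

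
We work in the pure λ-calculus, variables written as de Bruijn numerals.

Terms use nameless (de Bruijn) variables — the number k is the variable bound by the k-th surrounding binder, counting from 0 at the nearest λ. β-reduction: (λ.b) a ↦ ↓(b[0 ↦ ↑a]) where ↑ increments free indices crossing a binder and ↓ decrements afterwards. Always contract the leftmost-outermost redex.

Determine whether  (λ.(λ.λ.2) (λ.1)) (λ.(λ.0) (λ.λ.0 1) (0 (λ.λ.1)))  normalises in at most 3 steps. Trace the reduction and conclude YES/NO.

Answer: NO — after 3 steps the term is λ.λ.(λ.λ.0 1) (0 (λ.λ.1)), not yet normal

Reduction:
  start: (λ.(λ.λ.2) (λ.1)) (λ.(λ.0) (λ.λ.0 1) (0 (λ.λ.1)))
  [1] (λ.λ.λ.(λ.0) (λ.λ.0 1) (0 (λ.λ.1))) (λ.λ.(λ.0) (λ.λ.0 1) (0 (λ.λ.1)))
  [2] λ.λ.(λ.0) (λ.λ.0 1) (0 (λ.λ.1))
  [3] λ.λ.(λ.λ.0 1) (0 (λ.λ.1))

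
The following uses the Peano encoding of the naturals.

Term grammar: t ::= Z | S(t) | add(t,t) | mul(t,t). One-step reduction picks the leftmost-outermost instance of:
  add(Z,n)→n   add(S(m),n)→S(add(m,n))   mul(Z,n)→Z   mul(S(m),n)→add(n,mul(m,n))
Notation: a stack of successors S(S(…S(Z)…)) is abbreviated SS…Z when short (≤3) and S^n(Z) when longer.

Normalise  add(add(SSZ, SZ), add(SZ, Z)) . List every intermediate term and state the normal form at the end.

  start: add(add(SSZ, SZ), add(SZ, Z))
  step 1: add(S(add(SZ, SZ)), add(SZ, Z))
  step 2: S(add(add(SZ, SZ), add(SZ, Z)))
  step 3: S(add(S(add(Z, SZ)), add(SZ, Z)))
  step 4: S(S(add(add(Z, SZ), add(SZ, Z))))
  step 5: S(S(add(SZ, add(SZ, Z))))
  step 6: S(S(S(add(Z, add(SZ, Z)))))
  step 7: S(S(S(add(SZ, Z))))
  step 8: S(S(S(S(add(Z, Z)))))
  step 9: S^4(Z)

Answer: normal form = S^4(Z)  (in 9 steps)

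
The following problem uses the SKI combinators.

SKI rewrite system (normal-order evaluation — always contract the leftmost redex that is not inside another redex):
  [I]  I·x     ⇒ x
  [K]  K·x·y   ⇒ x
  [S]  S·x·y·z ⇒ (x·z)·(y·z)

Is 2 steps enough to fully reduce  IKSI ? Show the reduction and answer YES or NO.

Answer: YES — reaches normal form S in 2 ≤ 2 steps

Reduction:
  start: IKSI
  [1] KSI
  [2] S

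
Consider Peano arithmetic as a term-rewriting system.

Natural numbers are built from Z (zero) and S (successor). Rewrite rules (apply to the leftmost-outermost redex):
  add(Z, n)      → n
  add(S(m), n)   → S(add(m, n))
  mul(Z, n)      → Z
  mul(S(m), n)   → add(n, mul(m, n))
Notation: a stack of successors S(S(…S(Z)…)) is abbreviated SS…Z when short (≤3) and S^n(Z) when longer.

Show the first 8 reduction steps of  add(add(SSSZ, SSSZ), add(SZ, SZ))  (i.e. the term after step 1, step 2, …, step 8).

Answer: after 8 steps: S(S(S(S(add(SSZ, add(SZ, SZ))))))

Working:
  start: add(add(SSSZ, SSSZ), add(SZ, SZ))
  →1  add(S(add(SSZ, SSSZ)), add(SZ, SZ))
  →2  S(add(add(SSZ, SSSZ), add(SZ, SZ)))
  →3  S(add(S(add(SZ, SSSZ)), add(SZ, SZ)))
  →4  S(S(add(add(SZ, SSSZ), add(SZ, SZ))))
  →5  S(S(add(S(add(Z, SSSZ)), add(SZ, SZ))))
  →6  S(S(S(add(add(Z, SSSZ), add(SZ, SZ)))))
  →7  S(S(S(add(SSSZ, add(SZ, SZ)))))
  →8  S(S(S(S(add(SSZ, add(SZ, SZ))))))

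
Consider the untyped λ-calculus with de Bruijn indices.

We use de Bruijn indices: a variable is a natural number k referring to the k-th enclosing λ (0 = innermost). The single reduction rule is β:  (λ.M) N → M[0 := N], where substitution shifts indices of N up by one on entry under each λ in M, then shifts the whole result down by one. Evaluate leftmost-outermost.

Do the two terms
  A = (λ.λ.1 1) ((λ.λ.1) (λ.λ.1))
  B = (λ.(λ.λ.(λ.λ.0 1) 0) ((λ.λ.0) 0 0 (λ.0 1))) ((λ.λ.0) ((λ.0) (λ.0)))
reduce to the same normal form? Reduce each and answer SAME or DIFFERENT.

Answer: DIFFERENT — A ⇓ λ.λ.λ.1, B ⇓ λ.λ.0 1

Derivation:
Term A:
  start: (λ.λ.1 1) ((λ.λ.1) (λ.λ.1))
  step 1: λ.(λ.λ.1) (λ.λ.1) ((λ.λ.1) (λ.λ.1))
  step 2: λ.(λ.λ.λ.1) ((λ.λ.1) (λ.λ.1))
  step 3: λ.λ.λ.1

Term B:
  start: (λ.(λ.λ.(λ.λ.0 1) 0) ((λ.λ.0) 0 0 (λ.0 1))) ((λ.λ.0) ((λ.0) (λ.0)))
  step 1: (λ.λ.(λ.λ.0 1) 0) ((λ.λ.0) ((λ.λ.0) ((λ.0) (λ.0))) ((λ.λ.0) ((λ.0) (λ.0))) (λ.0 ((λ.λ.0) ((λ.0) (λ.0)))))
  step 2: λ.(λ.λ.0 1) 0
  step 3: λ.λ.0 1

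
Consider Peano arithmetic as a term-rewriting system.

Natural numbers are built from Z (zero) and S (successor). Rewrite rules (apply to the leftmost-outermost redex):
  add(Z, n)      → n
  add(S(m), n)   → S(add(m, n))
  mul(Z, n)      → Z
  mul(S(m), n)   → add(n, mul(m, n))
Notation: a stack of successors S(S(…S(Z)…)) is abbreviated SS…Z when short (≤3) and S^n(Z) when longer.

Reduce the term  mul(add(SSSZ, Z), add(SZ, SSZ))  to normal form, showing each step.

  start: mul(add(SSSZ, Z), add(SZ, SSZ))
  [1] mul(S(add(SSZ, Z)), add(SZ, SSZ))
  [2] add(add(SZ, SSZ), mul(add(SSZ, Z), add(SZ, SSZ)))
  [3] add(S(add(Z, SSZ)), mul(add(SSZ, Z), add(SZ, SSZ)))
  [4] S(add(add(Z, SSZ), mul(add(SSZ, Z), add(SZ, SSZ))))
  [5] S(add(SSZ, mul(add(SSZ, Z), add(SZ, SSZ))))
  [6] S(S(add(SZ, mul(add(SSZ, Z), add(SZ, SSZ)))))
  [7] S(S(S(add(Z, mul(add(SSZ, Z), add(SZ, SSZ))))))
  [8] S(S(S(mul(add(SSZ, Z), add(SZ, SSZ)))))
  [9] S(S(S(mul(S(add(SZ, Z)), add(SZ, SSZ)))))
  [10] S(S(S(add(add(SZ, SSZ), mul(add(SZ, Z), add(SZ, SSZ))))))
  [11] S(S(S(add(S(add(Z, SSZ)), mul(add(SZ, Z), add(SZ, SSZ))))))
  [12] S(S(S(S(add(add(Z, SSZ), mul(add(SZ, Z), add(SZ, SSZ)))))))
  [13] S(S(S(S(add(SSZ, mul(add(SZ, Z), add(SZ, SSZ)))))))
  [14] S(S(S(S(S(add(SZ, mul(add(SZ, Z), add(SZ, SSZ))))))))
  [15] S(S(S(S(S(S(add(Z, mul(add(SZ, Z), add(SZ, SSZ)))))))))
  [16] S(S(S(S(S(S(mul(add(SZ, Z), add(SZ, SSZ))))))))
  [17] S(S(S(S(S(S(mul(S(add(Z, Z)), add(SZ, SSZ))))))))
  [18] S(S(S(S(S(S(add(add(SZ, SSZ), mul(add(Z, Z), add(SZ, SSZ)))))))))
  [19] S(S(S(S(S(S(add(S(add(Z, SSZ)), mul(add(Z, Z), add(SZ, SSZ)))))))))
  [20] S(S(S(S(S(S(S(add(add(Z, SSZ), mul(add(Z, Z), add(SZ, SSZ))))))))))
  [21] S(S(S(S(S(S(S(add(SSZ, mul(add(Z, Z), add(SZ, SSZ))))))))))
  [22] S(S(S(S(S(S(S(S(add(SZ, mul(add(Z, Z), add(SZ, SSZ)))))))))))
  [23] S(S(S(S(S(S(S(S(S(add(Z, mul(add(Z, Z), add(SZ, SSZ))))))))))))
  [24] S(S(S(S(S(S(S(S(S(mul(add(Z, Z), add(SZ, SSZ)))))))))))
  [25] S(S(S(S(S(S(S(S(S(mul(Z, add(SZ, SSZ)))))))))))
  [26] S^9(Z)

Answer: normal form = S^9(Z)  (in 26 steps)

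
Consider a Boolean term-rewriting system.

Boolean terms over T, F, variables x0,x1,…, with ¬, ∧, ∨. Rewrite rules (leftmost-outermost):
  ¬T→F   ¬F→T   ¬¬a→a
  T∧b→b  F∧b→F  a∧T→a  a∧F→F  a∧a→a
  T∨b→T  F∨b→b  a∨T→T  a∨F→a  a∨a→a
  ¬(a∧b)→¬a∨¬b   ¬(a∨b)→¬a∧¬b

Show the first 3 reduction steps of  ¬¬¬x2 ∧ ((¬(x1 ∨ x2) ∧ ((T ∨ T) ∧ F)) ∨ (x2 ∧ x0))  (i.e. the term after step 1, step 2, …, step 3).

Answer: after 3 steps: ¬x2 ∧ (((¬x1 ∧ ¬x2) ∧ F) ∨ (x2 ∧ x0))

Reduction:
  start: ¬¬¬x2 ∧ ((¬(x1 ∨ x2) ∧ ((T ∨ T) ∧ F)) ∨ (x2 ∧ x0))
  →1  ¬x2 ∧ ((¬(x1 ∨ x2) ∧ ((T ∨ T) ∧ F)) ∨ (x2 ∧ x0))
  →2  ¬x2 ∧ (((¬x1 ∧ ¬x2) ∧ ((T ∨ T) ∧ F)) ∨ (x2 ∧ x0))
  →3  ¬x2 ∧ (((¬x1 ∧ ¬x2) ∧ F) ∨ (x2 ∧ x0))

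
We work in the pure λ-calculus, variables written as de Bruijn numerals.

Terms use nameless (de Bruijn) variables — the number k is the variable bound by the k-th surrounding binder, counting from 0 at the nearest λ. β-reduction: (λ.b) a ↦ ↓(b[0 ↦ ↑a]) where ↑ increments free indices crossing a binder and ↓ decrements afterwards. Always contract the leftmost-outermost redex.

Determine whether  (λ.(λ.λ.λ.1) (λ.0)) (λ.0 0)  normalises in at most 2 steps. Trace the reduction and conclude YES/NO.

  start: (λ.(λ.λ.λ.1) (λ.0)) (λ.0 0)
  →1  (λ.λ.λ.1) (λ.0)
  →2  λ.λ.1

Answer: YES — reaches normal form λ.λ.1 in 2 ≤ 2 steps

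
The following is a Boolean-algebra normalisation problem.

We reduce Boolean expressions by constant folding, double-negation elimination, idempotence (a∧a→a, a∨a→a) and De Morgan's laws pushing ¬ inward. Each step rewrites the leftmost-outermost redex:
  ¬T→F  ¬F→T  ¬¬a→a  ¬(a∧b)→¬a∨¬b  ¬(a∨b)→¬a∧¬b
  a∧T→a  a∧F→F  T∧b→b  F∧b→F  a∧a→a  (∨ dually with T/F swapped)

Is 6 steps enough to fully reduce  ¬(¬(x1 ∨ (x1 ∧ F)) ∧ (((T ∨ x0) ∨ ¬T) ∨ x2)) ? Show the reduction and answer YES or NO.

Answer: NO — after 6 steps the term is x1 ∨ ((¬(T ∨ x0) ∧ ¬¬T) ∧ ¬x2), not yet normal

Reduction:
  start: ¬(¬(x1 ∨ (x1 ∧ F)) ∧ (((T ∨ x0) ∨ ¬T) ∨ x2))
  step 1: ¬¬(x1 ∨ (x1 ∧ F)) ∨ ¬(((T ∨ x0) ∨ ¬T) ∨ x2)
  step 2: (x1 ∨ (x1 ∧ F)) ∨ ¬(((T ∨ x0) ∨ ¬T) ∨ x2)
  step 3: (x1 ∨ F) ∨ ¬(((T ∨ x0) ∨ ¬T) ∨ x2)
  step 4: x1 ∨ ¬(((T ∨ x0) ∨ ¬T) ∨ x2)
  step 5: x1 ∨ (¬((T ∨ x0) ∨ ¬T) ∧ ¬x2)
  step 6: x1 ∨ ((¬(T ∨ x0) ∧ ¬¬T) ∧ ¬x2)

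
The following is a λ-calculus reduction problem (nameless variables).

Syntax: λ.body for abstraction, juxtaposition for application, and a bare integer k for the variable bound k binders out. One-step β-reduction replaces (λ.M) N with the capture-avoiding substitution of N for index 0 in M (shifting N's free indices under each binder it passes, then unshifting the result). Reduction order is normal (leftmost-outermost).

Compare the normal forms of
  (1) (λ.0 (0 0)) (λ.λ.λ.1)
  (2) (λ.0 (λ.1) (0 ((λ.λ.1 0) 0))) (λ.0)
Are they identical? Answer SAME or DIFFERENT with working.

Answer: DIFFERENT — A ⇓ λ.λ.1, B ⇓ λ.0

Working:
Term A:
  start: (λ.0 (0 0)) (λ.λ.λ.1)
  [1] (λ.λ.λ.1) ((λ.λ.λ.1) (λ.λ.λ.1))
  [2] λ.λ.1

Term B:
  start: (λ.0 (λ.1) (0 ((λ.λ.1 0) 0))) (λ.0)
  [1] (λ.0) (λ.λ.0) ((λ.0) ((λ.λ.1 0) (λ.0)))
  [2] (λ.λ.0) ((λ.0) ((λ.λ.1 0) (λ.0)))
  [3] λ.0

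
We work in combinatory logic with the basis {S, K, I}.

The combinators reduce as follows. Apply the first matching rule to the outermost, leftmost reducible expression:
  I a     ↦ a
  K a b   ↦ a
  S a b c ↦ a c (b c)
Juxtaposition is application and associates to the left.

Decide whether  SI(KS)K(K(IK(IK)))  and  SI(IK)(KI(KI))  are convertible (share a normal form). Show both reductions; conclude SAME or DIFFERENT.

Answer: DIFFERENT — A ⇓ S, B ⇓ KI

Reduction:
Term A:
  start: SI(KS)K(K(IK(IK)))
  →1  IK(KSK)(K(IK(IK)))
  →2  K(KSK)(K(IK(IK)))
  →3  KSK
  →4  S

Term B:
  start: SI(IK)(KI(KI))
  →1  I(KI(KI))(IK(KI(KI)))
  →2  KI(KI)(IK(KI(KI)))
  →3  I(IK(KI(KI)))
  →4  IK(KI(KI))
  →5  K(KI(KI))
  →6  KI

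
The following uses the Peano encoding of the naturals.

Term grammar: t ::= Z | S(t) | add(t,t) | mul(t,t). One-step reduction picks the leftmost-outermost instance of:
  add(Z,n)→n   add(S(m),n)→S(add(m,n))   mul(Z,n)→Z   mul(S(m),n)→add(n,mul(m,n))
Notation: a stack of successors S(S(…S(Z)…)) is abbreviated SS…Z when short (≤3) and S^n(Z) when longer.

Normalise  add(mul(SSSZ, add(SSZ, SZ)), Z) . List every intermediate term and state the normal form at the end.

  start: add(mul(SSSZ, add(SSZ, SZ)), Z)
  →1  add(add(add(SSZ, SZ), mul(SSZ, add(SSZ, SZ))), Z)
  →2  add(add(S(add(SZ, SZ)), mul(SSZ, add(SSZ, SZ))), Z)
  →3  add(S(add(add(SZ, SZ), mul(SSZ, add(SSZ, SZ)))), Z)
  →4  S(add(add(add(SZ, SZ), mul(SSZ, add(SSZ, SZ))), Z))
  →5  S(add(add(S(add(Z, SZ)), mul(SSZ, add(SSZ, SZ))), Z))
  →6  S(add(S(add(add(Z, SZ), mul(SSZ, add(SSZ, SZ)))), Z))
  →7  S(S(add(add(add(Z, SZ), mul(SSZ, add(SSZ, SZ))), Z)))
  →8  S(S(add(add(SZ, mul(SSZ, add(SSZ, SZ))), Z)))
  →9  S(S(add(S(add(Z, mul(SSZ, add(SSZ, SZ)))), Z)))
  →10  S(S(S(add(add(Z, mul(SSZ, add(SSZ, SZ))), Z))))
  →11  S(S(S(add(mul(SSZ, add(SSZ, SZ)), Z))))
  →12  S(S(S(add(add(add(SSZ, SZ), mul(SZ, add(SSZ, SZ))), Z))))
  →13  S(S(S(add(add(S(add(SZ, SZ)), mul(SZ, add(SSZ, SZ))), Z))))
  →14  S(S(S(add(S(add(add(SZ, SZ), mul(SZ, add(SSZ, SZ)))), Z))))
  →15  S(S(S(S(add(add(add(SZ, SZ), mul(SZ, add(SSZ, SZ))), Z)))))
  →16  S(S(S(S(add(add(S(add(Z, SZ)), mul(SZ, add(SSZ, SZ))), Z)))))
  →17  S(S(S(S(add(S(add(add(Z, SZ), mul(SZ, add(SSZ, SZ)))), Z)))))
  →18  S(S(S(S(S(add(add(add(Z, SZ), mul(SZ, add(SSZ, SZ))), Z))))))
  →19  S(S(S(S(S(add(add(SZ, mul(SZ, add(SSZ, SZ))), Z))))))
  →20  S(S(S(S(S(add(S(add(Z, mul(SZ, add(SSZ, SZ)))), Z))))))
  →21  S(S(S(S(S(S(add(add(Z, mul(SZ, add(SSZ, SZ))), Z)))))))
  →22  S(S(S(S(S(S(add(mul(SZ, add(SSZ, SZ)), Z)))))))
  →23  S(S(S(S(S(S(add(add(add(SSZ, SZ), mul(Z, add(SSZ, SZ))), Z)))))))
  →24  S(S(S(S(S(S(add(add(S(add(SZ, SZ)), mul(Z, add(SSZ, SZ))), Z)))))))
  →25  S(S(S(S(S(S(add(S(add(add(SZ, SZ), mul(Z, add(SSZ, SZ)))), Z)))))))
  →26  S(S(S(S(S(S(S(add(add(add(SZ, SZ), mul(Z, add(SSZ, SZ))), Z))))))))
  →27  S(S(S(S(S(S(S(add(add(S(add(Z, SZ)), mul(Z, add(SSZ, SZ))), Z))))))))
  →28  S(S(S(S(S(S(S(add(S(add(add(Z, SZ), mul(Z, add(SSZ, SZ)))), Z))))))))
  →29  S(S(S(S(S(S(S(S(add(add(add(Z, SZ), mul(Z, add(SSZ, SZ))), Z)))))))))
  →30  S(S(S(S(S(S(S(S(add(add(SZ, mul(Z, add(SSZ, SZ))), Z)))))))))
  →31  S(S(S(S(S(S(S(S(add(S(add(Z, mul(Z, add(SSZ, SZ)))), Z)))))))))
  →32  S(S(S(S(S(S(S(S(S(add(add(Z, mul(Z, add(SSZ, SZ))), Z))))))))))
  →33  S(S(S(S(S(S(S(S(S(add(mul(Z, add(SSZ, SZ)), Z))))))))))
  →34  S(S(S(S(S(S(S(S(S(add(Z, Z))))))))))
  →35  S^9(Z)

Answer: normal form = S^9(Z)  (in 35 steps)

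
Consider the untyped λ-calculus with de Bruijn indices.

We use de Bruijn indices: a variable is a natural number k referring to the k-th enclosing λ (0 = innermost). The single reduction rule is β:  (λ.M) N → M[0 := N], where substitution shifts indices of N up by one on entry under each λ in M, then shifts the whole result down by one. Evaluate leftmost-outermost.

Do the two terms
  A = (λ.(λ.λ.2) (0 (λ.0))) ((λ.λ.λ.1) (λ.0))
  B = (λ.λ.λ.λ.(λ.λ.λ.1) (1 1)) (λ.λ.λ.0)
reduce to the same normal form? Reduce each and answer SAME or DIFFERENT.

Answer: DIFFERENT — A ⇓ λ.λ.λ.1, B ⇓ λ.λ.λ.λ.λ.1

Derivation:
Term A:
  start: (λ.(λ.λ.2) (0 (λ.0))) ((λ.λ.λ.1) (λ.0))
  →1  (λ.λ.(λ.λ.λ.1) (λ.0)) ((λ.λ.λ.1) (λ.0) (λ.0))
  →2  λ.(λ.λ.λ.1) (λ.0)
  →3  λ.λ.λ.1

Term B:
  start: (λ.λ.λ.λ.(λ.λ.λ.1) (1 1)) (λ.λ.λ.0)
  →1  λ.λ.λ.(λ.λ.λ.1) (1 1)
  →2  λ.λ.λ.λ.λ.1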